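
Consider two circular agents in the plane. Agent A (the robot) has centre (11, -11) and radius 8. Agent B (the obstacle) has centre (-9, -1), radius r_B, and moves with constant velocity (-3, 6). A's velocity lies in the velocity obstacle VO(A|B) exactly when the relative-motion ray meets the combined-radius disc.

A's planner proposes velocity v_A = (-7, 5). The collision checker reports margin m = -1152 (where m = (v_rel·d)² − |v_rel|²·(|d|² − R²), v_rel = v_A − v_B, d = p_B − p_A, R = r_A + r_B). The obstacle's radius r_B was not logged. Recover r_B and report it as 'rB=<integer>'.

m = -1152
d = (-20, 10);  v_rel = (-4, -1),  |v_rel|² = 17
v_rel×d = (-4)·(10) − (-1)·(-20) = -60
since m = R²·17 − (-60)²:  R² = (3600 + -1152) / 17 = 144
R = √144 = 12  ⇒  r_B = 12 − 8 = 4

rB=4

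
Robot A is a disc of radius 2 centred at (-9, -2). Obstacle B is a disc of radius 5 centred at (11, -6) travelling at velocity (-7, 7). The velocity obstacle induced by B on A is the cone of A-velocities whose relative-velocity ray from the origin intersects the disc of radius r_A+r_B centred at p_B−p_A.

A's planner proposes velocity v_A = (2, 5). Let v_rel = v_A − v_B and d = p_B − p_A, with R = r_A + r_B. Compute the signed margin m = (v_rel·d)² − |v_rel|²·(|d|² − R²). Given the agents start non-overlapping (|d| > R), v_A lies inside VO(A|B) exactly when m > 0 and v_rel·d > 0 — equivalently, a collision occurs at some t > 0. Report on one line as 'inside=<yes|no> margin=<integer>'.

d = (20, -4),  |d|² = 416;  R = 2+5 = 7,  c = 416−7² = 367
v_rel = (9, -2),  |v_rel|² = 85;  v_rel·d = (9)·(20) + (-2)·(-4) = 188
85·t² − 376·t + 367 = 0  ⇒  m = 188² − 85·367 = 4149
m = 4149 > 0,  v_rel·d = 188 > 0  ⇒  inside

inside=yes margin=4149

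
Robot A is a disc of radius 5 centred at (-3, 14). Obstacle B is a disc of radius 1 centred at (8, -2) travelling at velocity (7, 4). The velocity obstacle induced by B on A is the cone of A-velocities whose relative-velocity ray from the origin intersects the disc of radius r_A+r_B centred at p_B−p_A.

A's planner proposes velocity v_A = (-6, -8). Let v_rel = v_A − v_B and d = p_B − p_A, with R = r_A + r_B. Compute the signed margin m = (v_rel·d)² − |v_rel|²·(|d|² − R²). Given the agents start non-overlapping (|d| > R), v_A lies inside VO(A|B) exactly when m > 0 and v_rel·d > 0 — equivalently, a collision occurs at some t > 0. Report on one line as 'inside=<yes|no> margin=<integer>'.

d = (11, -16),  |d|² = 377;  R = 5+1 = 6,  c = 377−6² = 341
v_rel = (-13, -12),  |v_rel|² = 313;  v_rel·d = (-13)·(11) + (-12)·(-16) = 49
313·t² − 98·t + 341 = 0  ⇒  m = 49² − 313·341 = -104332
m = -104332 < 0,  v_rel·d = 49 > 0  ⇒  outside

inside=no margin=-104332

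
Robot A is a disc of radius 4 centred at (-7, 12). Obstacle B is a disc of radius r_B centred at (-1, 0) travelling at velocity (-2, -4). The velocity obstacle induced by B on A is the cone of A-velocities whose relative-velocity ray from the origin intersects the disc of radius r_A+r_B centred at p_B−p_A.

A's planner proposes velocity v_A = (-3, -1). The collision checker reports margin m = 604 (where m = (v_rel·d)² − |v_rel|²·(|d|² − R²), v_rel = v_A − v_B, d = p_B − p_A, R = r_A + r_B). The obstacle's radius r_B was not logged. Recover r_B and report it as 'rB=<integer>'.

m = 604
d = (6, -12);  v_rel = (-1, 3),  |v_rel|² = 10
v_rel×d = (-1)·(-12) − (3)·(6) = -6
since m = R²·10 − (-6)²:  R² = (36 + 604) / 10 = 64
R = √64 = 8  ⇒  r_B = 8 − 4 = 4

rB=4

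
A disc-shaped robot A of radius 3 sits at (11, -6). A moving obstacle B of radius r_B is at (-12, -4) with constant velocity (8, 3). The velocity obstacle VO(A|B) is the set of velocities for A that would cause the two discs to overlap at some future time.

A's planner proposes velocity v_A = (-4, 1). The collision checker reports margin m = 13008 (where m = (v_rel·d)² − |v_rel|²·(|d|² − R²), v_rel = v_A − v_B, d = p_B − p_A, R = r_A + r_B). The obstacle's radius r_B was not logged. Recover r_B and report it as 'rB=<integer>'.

m = 13008
d = (-23, 2);  v_rel = (-12, -2),  |v_rel|² = 148
v_rel×d = (-12)·(2) − (-2)·(-23) = -70
since m = R²·148 − (-70)²:  R² = (4900 + 13008) / 148 = 121
R = √121 = 11  ⇒  r_B = 11 − 3 = 8

rB=8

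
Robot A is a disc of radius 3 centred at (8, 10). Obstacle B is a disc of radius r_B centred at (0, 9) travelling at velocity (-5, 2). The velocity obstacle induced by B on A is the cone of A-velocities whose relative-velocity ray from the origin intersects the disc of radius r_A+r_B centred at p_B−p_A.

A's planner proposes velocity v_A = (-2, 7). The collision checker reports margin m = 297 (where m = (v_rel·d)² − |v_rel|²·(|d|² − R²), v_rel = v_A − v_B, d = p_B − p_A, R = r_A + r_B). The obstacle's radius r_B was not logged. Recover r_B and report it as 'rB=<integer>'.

m = 297
d = (-8, -1);  v_rel = (3, 5),  |v_rel|² = 34
v_rel×d = (3)·(-1) − (5)·(-8) = 37
since m = R²·34 − 37²:  R² = (1369 + 297) / 34 = 49
R = √49 = 7  ⇒  r_B = 7 − 3 = 4

rB=4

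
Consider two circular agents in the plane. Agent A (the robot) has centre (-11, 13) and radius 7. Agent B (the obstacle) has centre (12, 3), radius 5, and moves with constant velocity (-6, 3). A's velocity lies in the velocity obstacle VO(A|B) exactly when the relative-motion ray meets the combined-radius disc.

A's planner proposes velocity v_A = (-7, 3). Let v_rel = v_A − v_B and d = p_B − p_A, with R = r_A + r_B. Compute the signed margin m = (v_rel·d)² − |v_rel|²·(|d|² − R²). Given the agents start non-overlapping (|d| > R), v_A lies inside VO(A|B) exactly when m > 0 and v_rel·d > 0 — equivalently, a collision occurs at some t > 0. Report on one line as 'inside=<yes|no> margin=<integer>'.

d = (23, -10),  |d|² = 629;  R = 7+5 = 12,  c = 629−12² = 485
v_rel = (-1, 0),  |v_rel|² = 1;  v_rel·d = (-1)·(23) + (0)·(-10) = -23
1·t² + 46·t + 485 = 0  ⇒  m = (-23)² − 1·485 = 44
m = 44 > 0,  v_rel·d = -23 < 0  ⇒  outside

inside=no margin=44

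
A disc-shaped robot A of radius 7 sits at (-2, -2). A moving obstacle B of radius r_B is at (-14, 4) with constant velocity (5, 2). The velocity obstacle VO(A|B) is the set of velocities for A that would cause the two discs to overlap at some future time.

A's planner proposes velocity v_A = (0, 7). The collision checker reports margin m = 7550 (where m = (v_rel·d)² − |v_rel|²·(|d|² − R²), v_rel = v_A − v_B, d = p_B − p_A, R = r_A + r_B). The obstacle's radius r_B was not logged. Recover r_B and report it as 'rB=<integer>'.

m = 7550
d = (-12, 6);  v_rel = (-5, 5),  |v_rel|² = 50
v_rel×d = (-5)·(6) − (5)·(-12) = 30
since m = R²·50 − 30²:  R² = (900 + 7550) / 50 = 169
R = √169 = 13  ⇒  r_B = 13 − 7 = 6

rB=6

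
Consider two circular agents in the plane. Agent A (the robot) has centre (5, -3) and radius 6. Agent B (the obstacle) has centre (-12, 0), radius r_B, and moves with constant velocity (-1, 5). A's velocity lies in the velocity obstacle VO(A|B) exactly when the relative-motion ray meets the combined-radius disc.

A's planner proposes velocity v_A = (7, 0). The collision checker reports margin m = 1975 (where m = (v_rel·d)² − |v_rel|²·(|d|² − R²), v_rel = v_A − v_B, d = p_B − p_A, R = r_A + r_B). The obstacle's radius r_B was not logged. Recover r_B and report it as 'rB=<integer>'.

m = 1975
d = (-17, 3);  v_rel = (8, -5),  |v_rel|² = 89
v_rel×d = (8)·(3) − (-5)·(-17) = -61
since m = R²·89 − (-61)²:  R² = (3721 + 1975) / 89 = 64
R = √64 = 8  ⇒  r_B = 8 − 6 = 2

rB=2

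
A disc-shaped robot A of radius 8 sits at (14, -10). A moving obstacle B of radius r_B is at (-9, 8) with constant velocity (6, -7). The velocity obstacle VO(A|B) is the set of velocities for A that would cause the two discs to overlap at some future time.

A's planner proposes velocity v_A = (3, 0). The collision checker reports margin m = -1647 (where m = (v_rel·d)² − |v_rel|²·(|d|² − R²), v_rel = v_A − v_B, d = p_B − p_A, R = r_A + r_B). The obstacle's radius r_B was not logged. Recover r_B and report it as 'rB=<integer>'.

m = -1647
d = (-23, 18);  v_rel = (-3, 7),  |v_rel|² = 58
v_rel×d = (-3)·(18) − (7)·(-23) = 107
since m = R²·58 − 107²:  R² = (11449 + -1647) / 58 = 169
R = √169 = 13  ⇒  r_B = 13 − 8 = 5

rB=5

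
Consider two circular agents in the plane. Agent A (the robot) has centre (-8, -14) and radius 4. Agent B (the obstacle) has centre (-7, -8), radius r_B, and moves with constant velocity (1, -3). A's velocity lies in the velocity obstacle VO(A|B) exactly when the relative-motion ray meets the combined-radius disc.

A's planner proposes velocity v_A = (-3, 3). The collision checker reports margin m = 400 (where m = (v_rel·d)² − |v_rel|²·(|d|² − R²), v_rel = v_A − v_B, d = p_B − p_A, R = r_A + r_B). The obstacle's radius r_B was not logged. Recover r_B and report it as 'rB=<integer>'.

m = 400
d = (1, 6);  v_rel = (-4, 6),  |v_rel|² = 52
v_rel×d = (-4)·(6) − (6)·(1) = -30
since m = R²·52 − (-30)²:  R² = (900 + 400) / 52 = 25
R = √25 = 5  ⇒  r_B = 5 − 4 = 1

rB=1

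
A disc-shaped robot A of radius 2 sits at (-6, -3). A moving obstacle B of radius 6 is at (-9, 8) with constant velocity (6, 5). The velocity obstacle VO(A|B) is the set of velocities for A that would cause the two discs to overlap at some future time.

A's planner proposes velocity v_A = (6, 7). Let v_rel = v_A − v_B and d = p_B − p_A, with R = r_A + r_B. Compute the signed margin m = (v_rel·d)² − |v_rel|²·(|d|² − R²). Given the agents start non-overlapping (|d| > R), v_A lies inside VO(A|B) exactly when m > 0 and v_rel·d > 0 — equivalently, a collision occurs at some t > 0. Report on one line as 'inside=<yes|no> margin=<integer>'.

d = (-3, 11),  |d|² = 130;  R = 2+6 = 8,  c = 130−8² = 66
v_rel = (0, 2),  |v_rel|² = 4;  v_rel·d = (0)·(-3) + (2)·(11) = 22
4·t² − 44·t + 66 = 0  ⇒  m = 22² − 4·66 = 220
m = 220 > 0,  v_rel·d = 22 > 0  ⇒  inside

inside=yes margin=220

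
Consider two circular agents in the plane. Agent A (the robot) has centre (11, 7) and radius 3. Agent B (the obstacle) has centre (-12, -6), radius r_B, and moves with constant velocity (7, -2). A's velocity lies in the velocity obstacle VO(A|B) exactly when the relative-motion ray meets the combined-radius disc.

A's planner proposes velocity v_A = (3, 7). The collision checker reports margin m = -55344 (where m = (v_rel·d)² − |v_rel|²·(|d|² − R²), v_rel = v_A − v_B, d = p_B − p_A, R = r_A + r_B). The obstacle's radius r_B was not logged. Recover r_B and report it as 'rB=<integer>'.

m = -55344
d = (-23, -13);  v_rel = (-4, 9),  |v_rel|² = 97
v_rel×d = (-4)·(-13) − (9)·(-23) = 259
since m = R²·97 − 259²:  R² = (67081 + -55344) / 97 = 121
R = √121 = 11  ⇒  r_B = 11 − 3 = 8

rB=8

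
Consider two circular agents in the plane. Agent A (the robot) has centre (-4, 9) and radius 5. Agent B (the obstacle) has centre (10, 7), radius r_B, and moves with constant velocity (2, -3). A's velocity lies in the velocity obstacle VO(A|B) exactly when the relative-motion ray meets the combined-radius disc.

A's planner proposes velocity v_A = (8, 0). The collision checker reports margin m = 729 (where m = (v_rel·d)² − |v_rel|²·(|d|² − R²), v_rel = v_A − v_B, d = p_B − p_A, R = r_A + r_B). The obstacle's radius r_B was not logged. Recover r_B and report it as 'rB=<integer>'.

m = 729
d = (14, -2);  v_rel = (6, 3),  |v_rel|² = 45
v_rel×d = (6)·(-2) − (3)·(14) = -54
since m = R²·45 − (-54)²:  R² = (2916 + 729) / 45 = 81
R = √81 = 9  ⇒  r_B = 9 − 5 = 4

rB=4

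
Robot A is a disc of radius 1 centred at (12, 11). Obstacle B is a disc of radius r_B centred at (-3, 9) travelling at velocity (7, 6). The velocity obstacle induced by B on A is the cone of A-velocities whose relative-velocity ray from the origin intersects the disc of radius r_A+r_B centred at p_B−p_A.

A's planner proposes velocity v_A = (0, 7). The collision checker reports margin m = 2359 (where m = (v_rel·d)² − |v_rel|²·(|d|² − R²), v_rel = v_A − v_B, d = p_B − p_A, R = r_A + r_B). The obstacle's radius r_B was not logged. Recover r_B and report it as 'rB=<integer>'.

m = 2359
d = (-15, -2);  v_rel = (-7, 1),  |v_rel|² = 50
v_rel×d = (-7)·(-2) − (1)·(-15) = 29
since m = R²·50 − 29²:  R² = (841 + 2359) / 50 = 64
R = √64 = 8  ⇒  r_B = 8 − 1 = 7

rB=7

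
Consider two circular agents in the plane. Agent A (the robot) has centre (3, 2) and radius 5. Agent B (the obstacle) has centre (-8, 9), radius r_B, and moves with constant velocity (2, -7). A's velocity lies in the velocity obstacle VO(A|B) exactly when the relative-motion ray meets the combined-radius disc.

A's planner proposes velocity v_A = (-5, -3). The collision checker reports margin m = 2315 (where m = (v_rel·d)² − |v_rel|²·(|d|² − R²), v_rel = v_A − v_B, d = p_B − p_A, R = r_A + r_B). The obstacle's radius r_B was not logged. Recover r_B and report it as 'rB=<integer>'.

m = 2315
d = (-11, 7);  v_rel = (-7, 4),  |v_rel|² = 65
v_rel×d = (-7)·(7) − (4)·(-11) = -5
since m = R²·65 − (-5)²:  R² = (25 + 2315) / 65 = 36
R = √36 = 6  ⇒  r_B = 6 − 5 = 1

rB=1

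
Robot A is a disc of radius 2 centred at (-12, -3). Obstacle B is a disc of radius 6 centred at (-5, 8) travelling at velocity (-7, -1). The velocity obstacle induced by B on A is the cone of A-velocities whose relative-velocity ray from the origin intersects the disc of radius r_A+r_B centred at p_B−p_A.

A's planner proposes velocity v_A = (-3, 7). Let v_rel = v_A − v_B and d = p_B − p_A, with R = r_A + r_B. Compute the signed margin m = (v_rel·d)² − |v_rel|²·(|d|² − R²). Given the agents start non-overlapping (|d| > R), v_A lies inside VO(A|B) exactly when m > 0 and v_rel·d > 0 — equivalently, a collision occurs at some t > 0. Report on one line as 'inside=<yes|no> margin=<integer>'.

d = (7, 11),  |d|² = 170;  R = 2+6 = 8,  c = 170−8² = 106
v_rel = (4, 8),  |v_rel|² = 80;  v_rel·d = (4)·(7) + (8)·(11) = 116
80·t² − 232·t + 106 = 0  ⇒  m = 116² − 80·106 = 4976
m = 4976 > 0,  v_rel·d = 116 > 0  ⇒  inside

inside=yes margin=4976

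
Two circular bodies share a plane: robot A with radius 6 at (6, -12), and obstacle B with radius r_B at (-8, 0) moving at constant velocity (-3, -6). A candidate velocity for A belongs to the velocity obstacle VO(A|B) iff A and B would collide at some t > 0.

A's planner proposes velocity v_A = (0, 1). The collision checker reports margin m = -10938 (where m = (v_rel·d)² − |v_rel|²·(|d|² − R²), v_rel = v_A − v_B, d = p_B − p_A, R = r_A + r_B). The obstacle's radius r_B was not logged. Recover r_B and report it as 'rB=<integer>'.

m = -10938
d = (-14, 12);  v_rel = (3, 7),  |v_rel|² = 58
v_rel×d = (3)·(12) − (7)·(-14) = 134
since m = R²·58 − 134²:  R² = (17956 + -10938) / 58 = 121
R = √121 = 11  ⇒  r_B = 11 − 6 = 5

rB=5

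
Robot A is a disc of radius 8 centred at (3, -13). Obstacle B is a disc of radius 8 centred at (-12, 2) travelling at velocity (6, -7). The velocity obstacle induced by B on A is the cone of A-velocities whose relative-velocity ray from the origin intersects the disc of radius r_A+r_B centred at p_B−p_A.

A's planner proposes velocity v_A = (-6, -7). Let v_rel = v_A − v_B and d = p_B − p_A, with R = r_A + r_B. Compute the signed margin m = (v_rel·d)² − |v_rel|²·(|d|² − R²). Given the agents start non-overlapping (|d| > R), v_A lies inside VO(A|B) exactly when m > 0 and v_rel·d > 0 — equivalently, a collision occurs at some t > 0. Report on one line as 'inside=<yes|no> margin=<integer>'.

d = (-15, 15),  |d|² = 450;  R = 8+8 = 16,  c = 450−16² = 194
v_rel = (-12, 0),  |v_rel|² = 144;  v_rel·d = (-12)·(-15) + (0)·(15) = 180
144·t² − 360·t + 194 = 0  ⇒  m = 180² − 144·194 = 4464
m = 4464 > 0,  v_rel·d = 180 > 0  ⇒  inside

inside=yes margin=4464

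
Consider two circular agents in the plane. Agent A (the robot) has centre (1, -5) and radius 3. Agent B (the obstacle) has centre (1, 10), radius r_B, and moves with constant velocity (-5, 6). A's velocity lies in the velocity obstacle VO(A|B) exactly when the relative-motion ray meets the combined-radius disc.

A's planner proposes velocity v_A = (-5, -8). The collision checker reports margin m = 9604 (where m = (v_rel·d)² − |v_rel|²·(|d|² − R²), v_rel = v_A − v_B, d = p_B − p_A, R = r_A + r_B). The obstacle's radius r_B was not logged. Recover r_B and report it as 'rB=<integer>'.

m = 9604
d = (0, 15);  v_rel = (0, -14),  |v_rel|² = 196
v_rel×d = (0)·(15) − (-14)·(0) = 0
since m = R²·196 − 0²:  R² = (0 + 9604) / 196 = 49
R = √49 = 7  ⇒  r_B = 7 − 3 = 4

rB=4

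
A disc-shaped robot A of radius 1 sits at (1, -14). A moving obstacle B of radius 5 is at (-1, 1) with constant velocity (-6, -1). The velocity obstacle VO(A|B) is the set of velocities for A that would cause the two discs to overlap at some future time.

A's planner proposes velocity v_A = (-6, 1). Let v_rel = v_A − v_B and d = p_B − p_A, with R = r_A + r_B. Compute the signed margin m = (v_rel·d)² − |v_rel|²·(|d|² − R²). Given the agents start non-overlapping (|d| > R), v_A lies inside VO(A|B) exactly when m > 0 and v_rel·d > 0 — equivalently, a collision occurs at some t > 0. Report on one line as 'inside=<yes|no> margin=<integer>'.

d = (-2, 15),  |d|² = 229;  R = 1+5 = 6,  c = 229−6² = 193
v_rel = (0, 2),  |v_rel|² = 4;  v_rel·d = (0)·(-2) + (2)·(15) = 30
4·t² − 60·t + 193 = 0  ⇒  m = 30² − 4·193 = 128
m = 128 > 0,  v_rel·d = 30 > 0  ⇒  inside

inside=yes margin=128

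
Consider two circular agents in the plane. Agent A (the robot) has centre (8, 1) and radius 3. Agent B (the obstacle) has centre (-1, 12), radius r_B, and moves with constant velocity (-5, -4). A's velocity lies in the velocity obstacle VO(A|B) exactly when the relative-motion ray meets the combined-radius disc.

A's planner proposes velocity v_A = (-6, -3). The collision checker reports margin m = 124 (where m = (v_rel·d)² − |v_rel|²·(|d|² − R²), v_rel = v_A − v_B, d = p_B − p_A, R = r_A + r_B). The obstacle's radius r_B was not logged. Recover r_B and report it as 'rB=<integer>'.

m = 124
d = (-9, 11);  v_rel = (-1, 1),  |v_rel|² = 2
v_rel×d = (-1)·(11) − (1)·(-9) = -2
since m = R²·2 − (-2)²:  R² = (4 + 124) / 2 = 64
R = √64 = 8  ⇒  r_B = 8 − 3 = 5

rB=5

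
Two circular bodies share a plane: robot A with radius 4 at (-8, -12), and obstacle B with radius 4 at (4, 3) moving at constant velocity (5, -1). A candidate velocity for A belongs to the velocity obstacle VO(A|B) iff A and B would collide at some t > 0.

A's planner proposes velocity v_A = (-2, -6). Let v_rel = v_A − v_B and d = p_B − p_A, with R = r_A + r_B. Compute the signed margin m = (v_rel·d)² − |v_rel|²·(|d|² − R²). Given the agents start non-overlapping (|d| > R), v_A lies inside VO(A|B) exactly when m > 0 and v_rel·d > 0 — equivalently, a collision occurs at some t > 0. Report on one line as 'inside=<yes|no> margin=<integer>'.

d = (12, 15),  |d|² = 369;  R = 4+4 = 8,  c = 369−8² = 305
v_rel = (-7, -5),  |v_rel|² = 74;  v_rel·d = (-7)·(12) + (-5)·(15) = -159
74·t² + 318·t + 305 = 0  ⇒  m = (-159)² − 74·305 = 2711
m = 2711 > 0,  v_rel·d = -159 < 0  ⇒  outside

inside=no margin=2711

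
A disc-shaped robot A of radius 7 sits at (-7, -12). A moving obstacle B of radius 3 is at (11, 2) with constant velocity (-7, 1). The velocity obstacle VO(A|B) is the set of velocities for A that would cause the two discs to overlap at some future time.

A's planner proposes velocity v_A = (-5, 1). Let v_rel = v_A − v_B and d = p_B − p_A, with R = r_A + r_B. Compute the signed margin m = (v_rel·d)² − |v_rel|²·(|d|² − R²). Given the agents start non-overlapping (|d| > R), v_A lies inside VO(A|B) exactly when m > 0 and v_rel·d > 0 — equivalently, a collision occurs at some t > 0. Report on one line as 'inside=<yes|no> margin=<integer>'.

d = (18, 14),  |d|² = 520;  R = 7+3 = 10,  c = 520−10² = 420
v_rel = (2, 0),  |v_rel|² = 4;  v_rel·d = (2)·(18) + (0)·(14) = 36
4·t² − 72·t + 420 = 0  ⇒  m = 36² − 4·420 = -384
m = -384 < 0,  v_rel·d = 36 > 0  ⇒  outside

inside=no margin=-384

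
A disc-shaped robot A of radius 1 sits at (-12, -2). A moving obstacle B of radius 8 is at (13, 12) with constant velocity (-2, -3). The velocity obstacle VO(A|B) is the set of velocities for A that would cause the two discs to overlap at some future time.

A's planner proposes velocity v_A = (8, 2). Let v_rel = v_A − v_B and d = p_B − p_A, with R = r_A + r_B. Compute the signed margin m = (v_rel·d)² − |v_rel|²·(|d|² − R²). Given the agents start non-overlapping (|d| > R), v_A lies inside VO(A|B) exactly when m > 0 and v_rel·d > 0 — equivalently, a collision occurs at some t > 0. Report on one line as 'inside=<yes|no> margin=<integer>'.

d = (25, 14),  |d|² = 821;  R = 1+8 = 9,  c = 821−9² = 740
v_rel = (10, 5),  |v_rel|² = 125;  v_rel·d = (10)·(25) + (5)·(14) = 320
125·t² − 640·t + 740 = 0  ⇒  m = 320² − 125·740 = 9900
m = 9900 > 0,  v_rel·d = 320 > 0  ⇒  inside

inside=yes margin=9900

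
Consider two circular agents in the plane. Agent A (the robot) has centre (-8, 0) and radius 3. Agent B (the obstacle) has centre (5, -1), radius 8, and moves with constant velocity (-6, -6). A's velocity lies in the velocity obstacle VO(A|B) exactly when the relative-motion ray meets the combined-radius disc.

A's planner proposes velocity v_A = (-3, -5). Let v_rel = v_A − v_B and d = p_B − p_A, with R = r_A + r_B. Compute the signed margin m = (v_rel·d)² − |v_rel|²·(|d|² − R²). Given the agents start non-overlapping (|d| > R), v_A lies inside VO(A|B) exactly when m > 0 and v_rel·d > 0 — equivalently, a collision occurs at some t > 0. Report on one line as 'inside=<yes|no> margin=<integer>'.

d = (13, -1),  |d|² = 170;  R = 3+8 = 11,  c = 170−11² = 49
v_rel = (3, 1),  |v_rel|² = 10;  v_rel·d = (3)·(13) + (1)·(-1) = 38
10·t² − 76·t + 49 = 0  ⇒  m = 38² − 10·49 = 954
m = 954 > 0,  v_rel·d = 38 > 0  ⇒  inside

inside=yes margin=954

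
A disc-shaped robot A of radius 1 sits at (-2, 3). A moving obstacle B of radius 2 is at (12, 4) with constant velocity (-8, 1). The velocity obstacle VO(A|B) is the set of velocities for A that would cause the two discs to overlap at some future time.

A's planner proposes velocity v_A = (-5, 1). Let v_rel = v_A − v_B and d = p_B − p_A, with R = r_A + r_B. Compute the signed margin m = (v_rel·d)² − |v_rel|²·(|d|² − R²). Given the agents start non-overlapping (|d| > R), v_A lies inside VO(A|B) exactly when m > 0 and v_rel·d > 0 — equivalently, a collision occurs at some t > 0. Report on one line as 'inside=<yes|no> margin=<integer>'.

d = (14, 1),  |d|² = 197;  R = 1+2 = 3,  c = 197−3² = 188
v_rel = (3, 0),  |v_rel|² = 9;  v_rel·d = (3)·(14) + (0)·(1) = 42
9·t² − 84·t + 188 = 0  ⇒  m = 42² − 9·188 = 72
m = 72 > 0,  v_rel·d = 42 > 0  ⇒  inside

inside=yes margin=72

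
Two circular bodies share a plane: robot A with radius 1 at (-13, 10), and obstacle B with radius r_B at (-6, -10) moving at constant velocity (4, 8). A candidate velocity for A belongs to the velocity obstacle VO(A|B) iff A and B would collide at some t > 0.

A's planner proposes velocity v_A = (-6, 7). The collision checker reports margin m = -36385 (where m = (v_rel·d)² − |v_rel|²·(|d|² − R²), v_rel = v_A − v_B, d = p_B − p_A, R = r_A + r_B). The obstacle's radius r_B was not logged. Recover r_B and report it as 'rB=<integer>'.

m = -36385
d = (7, -20);  v_rel = (-10, -1),  |v_rel|² = 101
v_rel×d = (-10)·(-20) − (-1)·(7) = 207
since m = R²·101 − 207²:  R² = (42849 + -36385) / 101 = 64
R = √64 = 8  ⇒  r_B = 8 − 1 = 7

rB=7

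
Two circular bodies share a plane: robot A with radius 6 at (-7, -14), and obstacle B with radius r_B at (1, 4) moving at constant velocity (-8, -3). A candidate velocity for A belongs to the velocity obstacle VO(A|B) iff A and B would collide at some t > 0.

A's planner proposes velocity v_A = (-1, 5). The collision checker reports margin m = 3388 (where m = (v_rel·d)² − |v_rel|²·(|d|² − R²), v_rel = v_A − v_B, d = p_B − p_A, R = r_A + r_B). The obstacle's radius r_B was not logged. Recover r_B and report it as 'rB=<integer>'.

m = 3388
d = (8, 18);  v_rel = (7, 8),  |v_rel|² = 113
v_rel×d = (7)·(18) − (8)·(8) = 62
since m = R²·113 − 62²:  R² = (3844 + 3388) / 113 = 64
R = √64 = 8  ⇒  r_B = 8 − 6 = 2

rB=2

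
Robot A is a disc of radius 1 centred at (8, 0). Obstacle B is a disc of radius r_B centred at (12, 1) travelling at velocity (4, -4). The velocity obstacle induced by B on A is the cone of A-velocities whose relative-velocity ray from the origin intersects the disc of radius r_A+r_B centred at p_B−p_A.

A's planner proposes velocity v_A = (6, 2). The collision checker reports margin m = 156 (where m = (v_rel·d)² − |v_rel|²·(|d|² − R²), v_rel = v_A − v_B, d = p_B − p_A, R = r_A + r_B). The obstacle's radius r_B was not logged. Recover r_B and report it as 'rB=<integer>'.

m = 156
d = (4, 1);  v_rel = (2, 6),  |v_rel|² = 40
v_rel×d = (2)·(1) − (6)·(4) = -22
since m = R²·40 − (-22)²:  R² = (484 + 156) / 40 = 16
R = √16 = 4  ⇒  r_B = 4 − 1 = 3

rB=3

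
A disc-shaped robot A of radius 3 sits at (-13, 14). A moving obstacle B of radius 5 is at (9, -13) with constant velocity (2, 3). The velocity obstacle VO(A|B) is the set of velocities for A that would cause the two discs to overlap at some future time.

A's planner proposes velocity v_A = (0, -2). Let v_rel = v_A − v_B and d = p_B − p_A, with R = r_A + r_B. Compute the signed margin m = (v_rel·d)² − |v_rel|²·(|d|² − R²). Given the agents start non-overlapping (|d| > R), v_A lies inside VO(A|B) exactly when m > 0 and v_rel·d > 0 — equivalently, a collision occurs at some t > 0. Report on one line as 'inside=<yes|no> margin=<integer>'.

d = (22, -27),  |d|² = 1213;  R = 3+5 = 8,  c = 1213−8² = 1149
v_rel = (-2, -5),  |v_rel|² = 29;  v_rel·d = (-2)·(22) + (-5)·(-27) = 91
29·t² − 182·t + 1149 = 0  ⇒  m = 91² − 29·1149 = -25040
m = -25040 < 0,  v_rel·d = 91 > 0  ⇒  outside

inside=no margin=-25040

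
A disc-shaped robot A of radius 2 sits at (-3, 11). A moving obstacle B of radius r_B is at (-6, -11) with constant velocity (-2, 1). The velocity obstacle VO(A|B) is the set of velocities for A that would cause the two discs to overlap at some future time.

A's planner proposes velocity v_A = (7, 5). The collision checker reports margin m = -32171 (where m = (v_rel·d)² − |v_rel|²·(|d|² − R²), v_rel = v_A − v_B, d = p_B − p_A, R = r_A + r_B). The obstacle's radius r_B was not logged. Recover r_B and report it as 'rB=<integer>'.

m = -32171
d = (-3, -22);  v_rel = (9, 4),  |v_rel|² = 97
v_rel×d = (9)·(-22) − (4)·(-3) = -186
since m = R²·97 − (-186)²:  R² = (34596 + -32171) / 97 = 25
R = √25 = 5  ⇒  r_B = 5 − 2 = 3

rB=3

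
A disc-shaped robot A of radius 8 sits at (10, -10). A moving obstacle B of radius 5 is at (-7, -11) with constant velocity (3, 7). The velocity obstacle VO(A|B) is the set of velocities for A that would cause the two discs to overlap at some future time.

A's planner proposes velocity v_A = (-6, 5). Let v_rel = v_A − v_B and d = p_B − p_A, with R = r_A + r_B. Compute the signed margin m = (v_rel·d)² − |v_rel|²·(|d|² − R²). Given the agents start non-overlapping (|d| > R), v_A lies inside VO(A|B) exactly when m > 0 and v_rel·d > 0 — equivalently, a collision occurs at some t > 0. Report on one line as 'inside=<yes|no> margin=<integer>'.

d = (-17, -1),  |d|² = 290;  R = 8+5 = 13,  c = 290−13² = 121
v_rel = (-9, -2),  |v_rel|² = 85;  v_rel·d = (-9)·(-17) + (-2)·(-1) = 155
85·t² − 310·t + 121 = 0  ⇒  m = 155² − 85·121 = 13740
m = 13740 > 0,  v_rel·d = 155 > 0  ⇒  inside

inside=yes margin=13740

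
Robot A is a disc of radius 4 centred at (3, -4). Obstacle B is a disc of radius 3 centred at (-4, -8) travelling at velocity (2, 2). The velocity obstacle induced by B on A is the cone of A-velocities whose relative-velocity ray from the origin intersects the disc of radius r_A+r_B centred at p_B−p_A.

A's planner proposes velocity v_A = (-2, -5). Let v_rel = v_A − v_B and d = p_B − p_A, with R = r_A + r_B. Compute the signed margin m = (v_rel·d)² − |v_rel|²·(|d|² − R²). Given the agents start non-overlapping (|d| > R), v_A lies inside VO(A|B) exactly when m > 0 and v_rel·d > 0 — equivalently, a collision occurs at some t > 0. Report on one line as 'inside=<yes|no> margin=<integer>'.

d = (-7, -4),  |d|² = 65;  R = 4+3 = 7,  c = 65−7² = 16
v_rel = (-4, -7),  |v_rel|² = 65;  v_rel·d = (-4)·(-7) + (-7)·(-4) = 56
65·t² − 112·t + 16 = 0  ⇒  m = 56² − 65·16 = 2096
m = 2096 > 0,  v_rel·d = 56 > 0  ⇒  inside

inside=yes margin=2096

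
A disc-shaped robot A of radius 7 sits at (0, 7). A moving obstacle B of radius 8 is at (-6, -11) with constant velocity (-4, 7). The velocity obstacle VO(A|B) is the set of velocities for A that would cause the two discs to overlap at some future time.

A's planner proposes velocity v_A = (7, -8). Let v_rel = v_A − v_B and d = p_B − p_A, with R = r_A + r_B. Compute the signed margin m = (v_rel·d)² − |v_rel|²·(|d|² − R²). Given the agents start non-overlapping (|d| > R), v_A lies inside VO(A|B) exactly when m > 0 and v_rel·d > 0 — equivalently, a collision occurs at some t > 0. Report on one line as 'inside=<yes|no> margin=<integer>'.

d = (-6, -18),  |d|² = 360;  R = 7+8 = 15,  c = 360−15² = 135
v_rel = (11, -15),  |v_rel|² = 346;  v_rel·d = (11)·(-6) + (-15)·(-18) = 204
346·t² − 408·t + 135 = 0  ⇒  m = 204² − 346·135 = -5094
m = -5094 < 0,  v_rel·d = 204 > 0  ⇒  outside

inside=no margin=-5094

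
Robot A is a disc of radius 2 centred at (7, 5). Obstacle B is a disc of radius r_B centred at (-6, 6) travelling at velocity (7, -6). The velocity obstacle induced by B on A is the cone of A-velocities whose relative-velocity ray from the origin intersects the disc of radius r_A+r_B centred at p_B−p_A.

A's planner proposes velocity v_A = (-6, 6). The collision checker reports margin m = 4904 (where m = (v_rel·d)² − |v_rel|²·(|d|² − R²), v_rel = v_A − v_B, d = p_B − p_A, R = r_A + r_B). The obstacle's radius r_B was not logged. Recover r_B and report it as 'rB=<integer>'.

m = 4904
d = (-13, 1);  v_rel = (-13, 12),  |v_rel|² = 313
v_rel×d = (-13)·(1) − (12)·(-13) = 143
since m = R²·313 − 143²:  R² = (20449 + 4904) / 313 = 81
R = √81 = 9  ⇒  r_B = 9 − 2 = 7

rB=7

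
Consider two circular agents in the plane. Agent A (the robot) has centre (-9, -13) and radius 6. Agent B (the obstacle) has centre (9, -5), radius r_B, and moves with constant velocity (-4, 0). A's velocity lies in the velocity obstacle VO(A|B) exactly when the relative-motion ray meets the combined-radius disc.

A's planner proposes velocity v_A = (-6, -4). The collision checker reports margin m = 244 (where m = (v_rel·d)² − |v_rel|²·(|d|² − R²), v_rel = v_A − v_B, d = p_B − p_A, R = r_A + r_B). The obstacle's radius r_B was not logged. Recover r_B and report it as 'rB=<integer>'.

m = 244
d = (18, 8);  v_rel = (-2, -4),  |v_rel|² = 20
v_rel×d = (-2)·(8) − (-4)·(18) = 56
since m = R²·20 − 56²:  R² = (3136 + 244) / 20 = 169
R = √169 = 13  ⇒  r_B = 13 − 6 = 7

rB=7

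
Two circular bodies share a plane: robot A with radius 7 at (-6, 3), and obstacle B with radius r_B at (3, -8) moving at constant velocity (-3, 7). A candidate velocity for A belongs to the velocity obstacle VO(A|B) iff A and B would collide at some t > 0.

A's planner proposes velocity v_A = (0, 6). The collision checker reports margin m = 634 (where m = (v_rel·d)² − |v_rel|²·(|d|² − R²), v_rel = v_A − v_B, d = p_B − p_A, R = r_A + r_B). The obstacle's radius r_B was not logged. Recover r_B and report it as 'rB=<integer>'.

m = 634
d = (9, -11);  v_rel = (3, -1),  |v_rel|² = 10
v_rel×d = (3)·(-11) − (-1)·(9) = -24
since m = R²·10 − (-24)²:  R² = (576 + 634) / 10 = 121
R = √121 = 11  ⇒  r_B = 11 − 7 = 4

rB=4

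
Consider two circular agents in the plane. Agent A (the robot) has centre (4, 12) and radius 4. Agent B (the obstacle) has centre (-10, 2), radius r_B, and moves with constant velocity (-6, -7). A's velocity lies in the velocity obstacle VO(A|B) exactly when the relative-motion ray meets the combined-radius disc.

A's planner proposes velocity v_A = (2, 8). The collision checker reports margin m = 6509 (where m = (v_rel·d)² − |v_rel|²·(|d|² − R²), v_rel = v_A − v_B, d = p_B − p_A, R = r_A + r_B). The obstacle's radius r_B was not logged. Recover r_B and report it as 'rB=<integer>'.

m = 6509
d = (-14, -10);  v_rel = (8, 15),  |v_rel|² = 289
v_rel×d = (8)·(-10) − (15)·(-14) = 130
since m = R²·289 − 130²:  R² = (16900 + 6509) / 289 = 81
R = √81 = 9  ⇒  r_B = 9 − 4 = 5

rB=5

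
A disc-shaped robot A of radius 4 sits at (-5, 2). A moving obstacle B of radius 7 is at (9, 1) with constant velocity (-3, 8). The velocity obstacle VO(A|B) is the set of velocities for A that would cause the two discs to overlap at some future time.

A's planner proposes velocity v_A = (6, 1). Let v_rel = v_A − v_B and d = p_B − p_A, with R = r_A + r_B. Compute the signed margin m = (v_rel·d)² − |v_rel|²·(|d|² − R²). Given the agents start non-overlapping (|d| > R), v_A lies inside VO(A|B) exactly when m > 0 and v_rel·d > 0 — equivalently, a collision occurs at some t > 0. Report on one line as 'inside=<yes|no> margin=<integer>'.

d = (14, -1),  |d|² = 197;  R = 4+7 = 11,  c = 197−11² = 76
v_rel = (9, -7),  |v_rel|² = 130;  v_rel·d = (9)·(14) + (-7)·(-1) = 133
130·t² − 266·t + 76 = 0  ⇒  m = 133² − 130·76 = 7809
m = 7809 > 0,  v_rel·d = 133 > 0  ⇒  inside

inside=yes margin=7809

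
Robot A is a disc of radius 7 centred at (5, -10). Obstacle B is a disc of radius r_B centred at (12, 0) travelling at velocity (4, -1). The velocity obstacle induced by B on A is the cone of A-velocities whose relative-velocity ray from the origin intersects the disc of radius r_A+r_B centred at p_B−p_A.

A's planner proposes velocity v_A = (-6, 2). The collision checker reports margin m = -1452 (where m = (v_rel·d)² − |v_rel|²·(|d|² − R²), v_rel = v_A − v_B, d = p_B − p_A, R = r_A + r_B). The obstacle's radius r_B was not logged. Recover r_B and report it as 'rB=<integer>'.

m = -1452
d = (7, 10);  v_rel = (-10, 3),  |v_rel|² = 109
v_rel×d = (-10)·(10) − (3)·(7) = -121
since m = R²·109 − (-121)²:  R² = (14641 + -1452) / 109 = 121
R = √121 = 11  ⇒  r_B = 11 − 7 = 4

rB=4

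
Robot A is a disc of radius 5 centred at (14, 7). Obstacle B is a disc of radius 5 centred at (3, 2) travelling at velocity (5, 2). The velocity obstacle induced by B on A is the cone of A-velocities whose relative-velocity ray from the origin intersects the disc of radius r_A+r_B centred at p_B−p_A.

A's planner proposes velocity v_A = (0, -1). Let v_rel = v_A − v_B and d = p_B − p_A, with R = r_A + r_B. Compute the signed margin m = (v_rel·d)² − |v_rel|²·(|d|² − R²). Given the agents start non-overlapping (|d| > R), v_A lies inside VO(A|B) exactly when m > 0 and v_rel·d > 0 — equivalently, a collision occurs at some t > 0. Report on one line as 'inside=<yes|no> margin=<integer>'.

d = (-11, -5),  |d|² = 146;  R = 5+5 = 10,  c = 146−10² = 46
v_rel = (-5, -3),  |v_rel|² = 34;  v_rel·d = (-5)·(-11) + (-3)·(-5) = 70
34·t² − 140·t + 46 = 0  ⇒  m = 70² − 34·46 = 3336
m = 3336 > 0,  v_rel·d = 70 > 0  ⇒  inside

inside=yes margin=3336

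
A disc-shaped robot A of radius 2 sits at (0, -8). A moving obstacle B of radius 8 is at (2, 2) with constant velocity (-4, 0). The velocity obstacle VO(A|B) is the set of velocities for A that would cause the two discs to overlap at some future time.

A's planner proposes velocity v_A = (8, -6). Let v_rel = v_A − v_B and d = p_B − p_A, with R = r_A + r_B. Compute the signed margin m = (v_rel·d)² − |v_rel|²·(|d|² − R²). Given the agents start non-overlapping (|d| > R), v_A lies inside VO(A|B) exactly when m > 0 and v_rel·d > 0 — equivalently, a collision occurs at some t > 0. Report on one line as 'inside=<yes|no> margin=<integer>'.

d = (2, 10),  |d|² = 104;  R = 2+8 = 10,  c = 104−10² = 4
v_rel = (12, -6),  |v_rel|² = 180;  v_rel·d = (12)·(2) + (-6)·(10) = -36
180·t² + 72·t + 4 = 0  ⇒  m = (-36)² − 180·4 = 576
m = 576 > 0,  v_rel·d = -36 < 0  ⇒  outside

inside=no margin=576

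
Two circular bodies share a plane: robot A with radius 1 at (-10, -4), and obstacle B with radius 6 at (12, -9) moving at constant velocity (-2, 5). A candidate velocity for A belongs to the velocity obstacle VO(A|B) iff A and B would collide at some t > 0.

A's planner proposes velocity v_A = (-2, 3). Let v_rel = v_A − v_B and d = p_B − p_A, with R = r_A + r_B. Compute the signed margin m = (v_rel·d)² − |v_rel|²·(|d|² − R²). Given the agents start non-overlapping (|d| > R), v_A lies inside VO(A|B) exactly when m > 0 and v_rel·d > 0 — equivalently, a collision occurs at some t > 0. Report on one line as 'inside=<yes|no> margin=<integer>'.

d = (22, -5),  |d|² = 509;  R = 1+6 = 7,  c = 509−7² = 460
v_rel = (0, -2),  |v_rel|² = 4;  v_rel·d = (0)·(22) + (-2)·(-5) = 10
4·t² − 20·t + 460 = 0  ⇒  m = 10² − 4·460 = -1740
m = -1740 < 0,  v_rel·d = 10 > 0  ⇒  outside

inside=no margin=-1740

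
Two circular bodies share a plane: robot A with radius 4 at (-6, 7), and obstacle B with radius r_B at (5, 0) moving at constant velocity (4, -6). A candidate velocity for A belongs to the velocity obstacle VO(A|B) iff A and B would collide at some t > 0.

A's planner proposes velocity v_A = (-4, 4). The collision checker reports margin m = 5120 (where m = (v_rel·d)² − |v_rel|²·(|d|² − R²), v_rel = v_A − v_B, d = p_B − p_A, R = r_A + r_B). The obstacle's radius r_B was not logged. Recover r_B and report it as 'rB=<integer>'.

m = 5120
d = (11, -7);  v_rel = (-8, 10),  |v_rel|² = 164
v_rel×d = (-8)·(-7) − (10)·(11) = -54
since m = R²·164 − (-54)²:  R² = (2916 + 5120) / 164 = 49
R = √49 = 7  ⇒  r_B = 7 − 4 = 3

rB=3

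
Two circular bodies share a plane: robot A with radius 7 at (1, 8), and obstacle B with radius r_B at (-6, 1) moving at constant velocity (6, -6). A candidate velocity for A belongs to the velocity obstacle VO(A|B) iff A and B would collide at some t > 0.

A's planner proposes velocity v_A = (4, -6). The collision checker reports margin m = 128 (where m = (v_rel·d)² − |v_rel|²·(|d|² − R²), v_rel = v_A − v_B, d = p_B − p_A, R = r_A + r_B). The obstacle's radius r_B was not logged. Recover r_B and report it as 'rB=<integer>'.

m = 128
d = (-7, -7);  v_rel = (-2, 0),  |v_rel|² = 4
v_rel×d = (-2)·(-7) − (0)·(-7) = 14
since m = R²·4 − 14²:  R² = (196 + 128) / 4 = 81
R = √81 = 9  ⇒  r_B = 9 − 7 = 2

rB=2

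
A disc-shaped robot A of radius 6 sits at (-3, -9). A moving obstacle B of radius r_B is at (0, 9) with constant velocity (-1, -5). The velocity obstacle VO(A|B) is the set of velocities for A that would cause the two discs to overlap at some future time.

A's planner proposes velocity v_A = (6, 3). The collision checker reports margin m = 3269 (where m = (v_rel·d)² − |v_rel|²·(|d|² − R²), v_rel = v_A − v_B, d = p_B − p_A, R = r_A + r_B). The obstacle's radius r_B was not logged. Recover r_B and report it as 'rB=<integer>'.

m = 3269
d = (3, 18);  v_rel = (7, 8),  |v_rel|² = 113
v_rel×d = (7)·(18) − (8)·(3) = 102
since m = R²·113 − 102²:  R² = (10404 + 3269) / 113 = 121
R = √121 = 11  ⇒  r_B = 11 − 6 = 5

rB=5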